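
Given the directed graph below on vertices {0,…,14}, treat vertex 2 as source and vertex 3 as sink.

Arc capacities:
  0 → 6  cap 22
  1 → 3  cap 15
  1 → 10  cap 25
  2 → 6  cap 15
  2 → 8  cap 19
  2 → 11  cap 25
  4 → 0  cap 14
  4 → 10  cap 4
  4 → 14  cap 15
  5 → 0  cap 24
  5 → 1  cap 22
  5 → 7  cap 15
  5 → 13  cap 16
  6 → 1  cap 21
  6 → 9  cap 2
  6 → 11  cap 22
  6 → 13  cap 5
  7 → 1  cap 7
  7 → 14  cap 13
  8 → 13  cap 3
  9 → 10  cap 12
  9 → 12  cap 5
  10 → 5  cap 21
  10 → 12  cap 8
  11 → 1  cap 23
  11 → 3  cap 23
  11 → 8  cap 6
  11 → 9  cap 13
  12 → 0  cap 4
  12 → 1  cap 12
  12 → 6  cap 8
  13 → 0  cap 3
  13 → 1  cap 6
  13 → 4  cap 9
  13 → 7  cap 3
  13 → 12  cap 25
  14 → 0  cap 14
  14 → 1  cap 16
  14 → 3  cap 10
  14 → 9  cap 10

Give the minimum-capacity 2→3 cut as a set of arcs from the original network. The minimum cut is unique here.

Min-cut arcs: {(2,6), (2,11), (8,13)} (total capacity 43)

augment #1: 2→11→3 push 23
augment #2: 2→6→1→3 push 15
augment #3: 2→8→13→4→14→3 push 3
augment #4: 2→11→1→6→13→4→14→3 push 2
max flow = 43; residual-reachable set from 2 gives S-side
cut edges (S→T): {(2,6), (2,11), (8,13)} total cap 43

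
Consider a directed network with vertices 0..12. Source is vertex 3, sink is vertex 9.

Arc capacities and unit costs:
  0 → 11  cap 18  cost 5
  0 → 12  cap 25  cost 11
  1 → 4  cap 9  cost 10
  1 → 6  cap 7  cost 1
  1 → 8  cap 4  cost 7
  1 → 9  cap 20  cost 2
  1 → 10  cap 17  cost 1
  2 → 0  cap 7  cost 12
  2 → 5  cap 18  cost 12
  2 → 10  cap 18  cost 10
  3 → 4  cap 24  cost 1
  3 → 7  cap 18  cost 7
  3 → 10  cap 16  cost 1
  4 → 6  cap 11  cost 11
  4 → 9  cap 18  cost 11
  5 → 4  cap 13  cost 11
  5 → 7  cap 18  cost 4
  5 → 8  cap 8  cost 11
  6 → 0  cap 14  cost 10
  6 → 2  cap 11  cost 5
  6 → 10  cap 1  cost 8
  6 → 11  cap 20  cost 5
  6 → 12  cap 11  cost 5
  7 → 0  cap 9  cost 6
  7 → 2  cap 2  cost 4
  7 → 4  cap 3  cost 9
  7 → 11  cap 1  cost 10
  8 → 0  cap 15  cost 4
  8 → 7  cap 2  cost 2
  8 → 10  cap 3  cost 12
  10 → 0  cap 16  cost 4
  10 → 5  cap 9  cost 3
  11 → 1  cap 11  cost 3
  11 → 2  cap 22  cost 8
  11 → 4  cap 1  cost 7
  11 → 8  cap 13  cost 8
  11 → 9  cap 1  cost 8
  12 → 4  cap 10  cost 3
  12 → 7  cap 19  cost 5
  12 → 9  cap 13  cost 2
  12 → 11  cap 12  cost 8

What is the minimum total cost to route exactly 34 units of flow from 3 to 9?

Minimum cost for 34 units: 471

shortest-cost path #1: 3→4→9 push 18 @ unit cost 12 (adds 216)
shortest-cost path #2: 3→10→0→11→1→9 push 11 @ unit cost 15 (adds 165)
shortest-cost path #3: 3→10→0→11→9 push 1 @ unit cost 18 (adds 18)
shortest-cost path #4: 3→10→0→12→9 push 4 @ unit cost 18 (adds 72)
total cost = 471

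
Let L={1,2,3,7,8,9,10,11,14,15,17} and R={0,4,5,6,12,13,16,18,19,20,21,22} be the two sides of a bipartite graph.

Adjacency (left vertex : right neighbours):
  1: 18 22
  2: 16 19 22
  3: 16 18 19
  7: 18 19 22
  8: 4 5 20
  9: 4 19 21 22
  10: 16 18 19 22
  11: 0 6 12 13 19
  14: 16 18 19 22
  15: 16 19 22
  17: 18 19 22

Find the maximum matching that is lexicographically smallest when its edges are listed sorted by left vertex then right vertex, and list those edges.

|M| = 7 (so the lex-smallest maximum matching has 7 edges)
process left vertices in ascending order; for each, take the smallest-labelled available neighbour that still permits 7 edges overall, or leave it unmatched if none does
lex-smallest matching: {1-18, 2-16, 3-19, 7-22, 8-4, 9-21, 11-0}

Lex-smallest maximum matching: {(1,18), (2,16), (3,19), (7,22), (8,4), (9,21), (11,0)}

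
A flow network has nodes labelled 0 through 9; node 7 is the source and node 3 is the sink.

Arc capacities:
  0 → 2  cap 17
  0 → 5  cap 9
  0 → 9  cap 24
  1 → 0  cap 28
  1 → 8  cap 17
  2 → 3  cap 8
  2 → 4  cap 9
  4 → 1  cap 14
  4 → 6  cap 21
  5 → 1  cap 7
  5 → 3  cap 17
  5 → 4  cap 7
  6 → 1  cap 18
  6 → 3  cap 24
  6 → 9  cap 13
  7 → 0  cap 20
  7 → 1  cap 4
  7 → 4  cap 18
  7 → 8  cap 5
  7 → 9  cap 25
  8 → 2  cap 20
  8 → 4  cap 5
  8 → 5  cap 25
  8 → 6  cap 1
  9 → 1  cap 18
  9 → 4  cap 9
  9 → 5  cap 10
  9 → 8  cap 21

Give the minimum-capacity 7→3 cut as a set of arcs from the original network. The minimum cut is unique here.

Min-cut arcs: {(2,3), (4,6), (5,3), (8,6)} (total capacity 47)

augment #1: 7→0→2→3 push 8
augment #2: 7→0→5→3 push 9
augment #3: 7→4→6→3 push 18
augment #4: 7→8→5→3 push 5
augment #5: 7→9→5→3 push 3
augment #6: 7→1→8→6→3 push 1
augment #7: 7→9→4→6→3 push 3
max flow = 47; residual-reachable set from 7 gives S-side
cut edges (S→T): {(2,3), (4,6), (5,3), (8,6)} total cap 47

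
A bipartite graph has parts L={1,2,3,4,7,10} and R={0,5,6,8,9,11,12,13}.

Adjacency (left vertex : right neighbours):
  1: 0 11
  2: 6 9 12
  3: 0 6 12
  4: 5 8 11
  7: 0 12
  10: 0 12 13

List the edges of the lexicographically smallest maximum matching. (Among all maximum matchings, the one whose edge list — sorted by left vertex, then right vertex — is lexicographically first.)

|M| = 6 (so the lex-smallest maximum matching has 6 edges)
process left vertices in ascending order; for each, take the smallest-labelled available neighbour that still permits 6 edges overall, or leave it unmatched if none does
lex-smallest matching: {1-0, 2-9, 3-6, 4-5, 7-12, 10-13}

Lex-smallest maximum matching: {(1,0), (2,9), (3,6), (4,5), (7,12), (10,13)}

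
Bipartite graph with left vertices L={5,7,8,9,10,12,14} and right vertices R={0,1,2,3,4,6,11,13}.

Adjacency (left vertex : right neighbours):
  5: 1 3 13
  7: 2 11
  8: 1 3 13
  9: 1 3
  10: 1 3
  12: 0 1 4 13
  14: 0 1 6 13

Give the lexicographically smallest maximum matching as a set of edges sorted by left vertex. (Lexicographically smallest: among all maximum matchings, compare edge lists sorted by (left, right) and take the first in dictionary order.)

|M| = 6 (so the lex-smallest maximum matching has 6 edges)
process left vertices in ascending order; for each, take the smallest-labelled available neighbour that still permits 6 edges overall, or leave it unmatched if none does
lex-smallest matching: {5-1, 7-2, 8-13, 9-3, 12-0, 14-6}

Lex-smallest maximum matching: {(5,1), (7,2), (8,13), (9,3), (12,0), (14,6)}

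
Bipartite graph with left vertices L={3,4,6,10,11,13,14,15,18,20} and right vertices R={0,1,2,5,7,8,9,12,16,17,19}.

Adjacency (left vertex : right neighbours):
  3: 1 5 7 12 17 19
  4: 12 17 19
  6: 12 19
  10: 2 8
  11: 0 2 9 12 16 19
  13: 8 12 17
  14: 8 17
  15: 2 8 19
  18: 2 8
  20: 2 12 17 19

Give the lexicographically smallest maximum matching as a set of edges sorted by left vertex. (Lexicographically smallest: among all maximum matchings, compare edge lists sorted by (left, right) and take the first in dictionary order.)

Lex-smallest maximum matching: {(3,1), (4,12), (6,19), (10,2), (11,0), (13,8), (14,17)}

|M| = 7 (so the lex-smallest maximum matching has 7 edges)
process left vertices in ascending order; for each, take the smallest-labelled available neighbour that still permits 7 edges overall, or leave it unmatched if none does
lex-smallest matching: {3-1, 4-12, 6-19, 10-2, 11-0, 13-8, 14-17}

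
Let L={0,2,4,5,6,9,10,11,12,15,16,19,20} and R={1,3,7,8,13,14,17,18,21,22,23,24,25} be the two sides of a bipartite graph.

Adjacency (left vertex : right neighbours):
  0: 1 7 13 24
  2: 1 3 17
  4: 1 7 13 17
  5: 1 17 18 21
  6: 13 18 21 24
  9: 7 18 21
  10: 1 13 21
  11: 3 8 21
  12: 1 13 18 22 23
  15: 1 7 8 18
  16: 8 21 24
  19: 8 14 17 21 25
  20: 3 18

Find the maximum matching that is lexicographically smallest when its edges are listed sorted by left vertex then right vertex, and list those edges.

Lex-smallest maximum matching: {(0,1), (2,3), (4,7), (5,17), (6,13), (9,18), (10,21), (11,8), (12,22), (16,24), (19,14)}

|M| = 11 (so the lex-smallest maximum matching has 11 edges)
process left vertices in ascending order; for each, take the smallest-labelled available neighbour that still permits 11 edges overall, or leave it unmatched if none does
lex-smallest matching: {0-1, 2-3, 4-7, 5-17, 6-13, 9-18, 10-21, 11-8, 12-22, 16-24, 19-14}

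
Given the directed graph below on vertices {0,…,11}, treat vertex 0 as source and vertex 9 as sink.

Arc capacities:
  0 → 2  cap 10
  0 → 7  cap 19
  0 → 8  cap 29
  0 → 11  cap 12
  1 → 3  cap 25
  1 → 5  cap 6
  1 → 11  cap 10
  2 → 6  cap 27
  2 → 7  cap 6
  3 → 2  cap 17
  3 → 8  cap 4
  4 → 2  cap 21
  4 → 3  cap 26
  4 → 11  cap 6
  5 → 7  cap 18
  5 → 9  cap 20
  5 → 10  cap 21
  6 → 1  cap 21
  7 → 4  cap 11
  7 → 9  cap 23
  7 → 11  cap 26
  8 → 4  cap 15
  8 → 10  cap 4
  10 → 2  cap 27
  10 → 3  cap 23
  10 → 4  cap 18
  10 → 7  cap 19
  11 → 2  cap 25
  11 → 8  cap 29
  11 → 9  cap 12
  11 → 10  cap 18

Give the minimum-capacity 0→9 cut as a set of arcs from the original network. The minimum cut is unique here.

augment #1: 0→7→9 push 19
augment #2: 0→11→9 push 12
augment #3: 0→2→7→9 push 4
augment #4: 0→2→6→1→5→9 push 6
max flow = 41; residual-reachable set from 0 gives S-side
cut edges (S→T): {(1,5), (7,9), (11,9)} total cap 41

Min-cut arcs: {(1,5), (7,9), (11,9)} (total capacity 41)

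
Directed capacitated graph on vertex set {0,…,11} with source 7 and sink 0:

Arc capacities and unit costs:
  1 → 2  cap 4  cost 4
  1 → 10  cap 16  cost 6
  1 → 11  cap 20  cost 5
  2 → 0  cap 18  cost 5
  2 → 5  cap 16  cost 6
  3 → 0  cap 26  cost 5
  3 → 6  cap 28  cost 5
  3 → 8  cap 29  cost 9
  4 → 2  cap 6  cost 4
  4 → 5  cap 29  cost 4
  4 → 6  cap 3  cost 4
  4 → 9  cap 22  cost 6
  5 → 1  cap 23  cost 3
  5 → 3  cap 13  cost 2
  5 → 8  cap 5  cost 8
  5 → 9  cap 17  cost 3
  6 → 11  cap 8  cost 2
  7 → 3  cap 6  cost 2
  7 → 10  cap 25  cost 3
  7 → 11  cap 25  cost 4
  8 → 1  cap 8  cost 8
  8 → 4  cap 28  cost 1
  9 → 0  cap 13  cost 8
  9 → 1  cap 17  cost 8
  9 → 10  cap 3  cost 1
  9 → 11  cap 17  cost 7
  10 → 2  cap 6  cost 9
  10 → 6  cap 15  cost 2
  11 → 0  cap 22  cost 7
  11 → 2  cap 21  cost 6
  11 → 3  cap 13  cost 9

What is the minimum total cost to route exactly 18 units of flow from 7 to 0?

Minimum cost for 18 units: 174

shortest-cost path #1: 7→3→0 push 6 @ unit cost 7 (adds 42)
shortest-cost path #2: 7→11→0 push 12 @ unit cost 11 (adds 132)
total cost = 174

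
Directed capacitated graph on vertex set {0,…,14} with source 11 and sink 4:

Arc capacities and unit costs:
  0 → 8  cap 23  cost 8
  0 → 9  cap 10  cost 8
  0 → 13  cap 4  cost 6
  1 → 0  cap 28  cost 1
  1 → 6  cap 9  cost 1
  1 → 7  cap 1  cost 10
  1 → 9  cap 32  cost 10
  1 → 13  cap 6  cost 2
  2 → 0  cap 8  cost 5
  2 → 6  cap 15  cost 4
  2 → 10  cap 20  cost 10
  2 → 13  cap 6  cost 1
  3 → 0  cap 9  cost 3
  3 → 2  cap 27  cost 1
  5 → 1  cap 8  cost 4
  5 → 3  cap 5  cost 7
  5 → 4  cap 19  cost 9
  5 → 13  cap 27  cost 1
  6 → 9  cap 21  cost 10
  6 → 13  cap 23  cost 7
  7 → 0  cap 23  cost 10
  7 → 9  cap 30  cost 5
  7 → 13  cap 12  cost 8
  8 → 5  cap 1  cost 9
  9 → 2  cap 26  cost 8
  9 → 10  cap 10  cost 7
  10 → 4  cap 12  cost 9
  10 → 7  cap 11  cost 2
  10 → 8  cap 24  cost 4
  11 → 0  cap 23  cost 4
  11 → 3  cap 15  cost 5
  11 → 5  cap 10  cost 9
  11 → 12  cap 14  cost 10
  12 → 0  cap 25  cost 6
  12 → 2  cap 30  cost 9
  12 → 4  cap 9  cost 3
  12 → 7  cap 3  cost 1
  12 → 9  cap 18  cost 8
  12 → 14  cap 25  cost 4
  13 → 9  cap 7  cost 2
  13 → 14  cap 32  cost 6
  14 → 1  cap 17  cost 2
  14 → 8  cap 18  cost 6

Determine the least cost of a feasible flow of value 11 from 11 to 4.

Minimum cost for 11 units: 153

shortest-cost path #1: 11→12→4 push 9 @ unit cost 13 (adds 117)
shortest-cost path #2: 11→5→4 push 2 @ unit cost 18 (adds 36)
total cost = 153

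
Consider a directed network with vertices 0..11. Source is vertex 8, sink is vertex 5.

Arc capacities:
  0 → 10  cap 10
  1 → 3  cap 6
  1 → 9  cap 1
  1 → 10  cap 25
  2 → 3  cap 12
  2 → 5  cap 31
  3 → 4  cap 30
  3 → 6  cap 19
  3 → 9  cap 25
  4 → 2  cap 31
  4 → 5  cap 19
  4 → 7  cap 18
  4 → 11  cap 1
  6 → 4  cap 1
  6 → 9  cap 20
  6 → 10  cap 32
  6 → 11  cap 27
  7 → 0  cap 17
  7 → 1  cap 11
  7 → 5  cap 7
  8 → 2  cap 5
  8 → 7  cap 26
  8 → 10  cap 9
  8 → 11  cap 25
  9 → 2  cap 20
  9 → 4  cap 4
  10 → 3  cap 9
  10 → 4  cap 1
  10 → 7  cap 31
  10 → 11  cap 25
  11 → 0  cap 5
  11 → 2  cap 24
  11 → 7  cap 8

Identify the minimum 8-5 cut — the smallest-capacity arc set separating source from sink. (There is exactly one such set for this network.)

Min-cut arcs: {(1,3), (1,9), (7,5), (8,2), (10,3), (10,4), (11,2)} (total capacity 53)

augment #1: 8→2→5 push 5
augment #2: 8→7→5 push 7
augment #3: 8→10→4→5 push 1
augment #4: 8→11→2→5 push 24
augment #5: 8→10→3→4→5 push 8
augment #6: 8→7→1→3→4→5 push 6
augment #7: 8→7→1→9→2→5 push 1
augment #8: 8→7→0→10→3→4→5 push 1
max flow = 53; residual-reachable set from 8 gives S-side
cut edges (S→T): {(1,3), (1,9), (7,5), (8,2), (10,3), (10,4), (11,2)} total cap 53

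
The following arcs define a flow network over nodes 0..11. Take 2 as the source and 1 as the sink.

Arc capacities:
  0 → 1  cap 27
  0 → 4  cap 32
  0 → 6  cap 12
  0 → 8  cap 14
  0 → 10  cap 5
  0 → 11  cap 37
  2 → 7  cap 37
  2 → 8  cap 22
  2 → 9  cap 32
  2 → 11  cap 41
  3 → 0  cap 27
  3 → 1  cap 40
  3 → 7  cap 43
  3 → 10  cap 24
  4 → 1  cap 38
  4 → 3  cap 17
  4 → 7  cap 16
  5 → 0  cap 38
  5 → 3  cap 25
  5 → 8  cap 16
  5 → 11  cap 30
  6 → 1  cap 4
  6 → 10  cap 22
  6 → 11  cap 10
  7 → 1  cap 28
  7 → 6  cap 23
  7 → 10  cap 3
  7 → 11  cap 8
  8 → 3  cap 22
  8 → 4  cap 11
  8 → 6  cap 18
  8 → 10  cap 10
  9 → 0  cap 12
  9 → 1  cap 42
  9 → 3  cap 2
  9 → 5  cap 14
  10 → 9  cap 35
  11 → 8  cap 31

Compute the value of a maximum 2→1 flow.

Maximum flow value: 122

augment #1: 2→7→1 bottleneck 28, total now 28
augment #2: 2→9→1 bottleneck 32, total now 60
augment #3: 2→7→6→1 bottleneck 4, total now 64
augment #4: 2→8→3→1 bottleneck 22, total now 86
augment #5: 2→7→10→9→1 bottleneck 3, total now 89
augment #6: 2→11→8→4→1 bottleneck 11, total now 100
augment #7: 2→7→6→10→9→1 bottleneck 2, total now 102
augment #8: 2→11→8→10→9→1 bottleneck 5, total now 107
augment #9: 2→11→8→10→9→0→1 bottleneck 5, total now 112
augment #10: 2→11→8→6→10→9→0→1 bottleneck 7, total now 119
augment #11: 2→11→8→6→10→9→3→1 bottleneck 2, total now 121
augment #12: 2→11→8→6→10→9→5→0→1 bottleneck 1, total now 122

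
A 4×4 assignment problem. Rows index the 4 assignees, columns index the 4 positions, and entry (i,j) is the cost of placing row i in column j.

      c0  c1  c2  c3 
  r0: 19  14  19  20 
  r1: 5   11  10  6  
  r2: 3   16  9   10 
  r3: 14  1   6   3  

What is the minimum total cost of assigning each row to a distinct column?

Minimum assignment cost: 29

one of 2 optimal assignments: row0→col1 (cost 14), row1→col3 (cost 6), row2→col0 (cost 3), row3→col2 (cost 6)
total = 14 + 6 + 3 + 6 = 29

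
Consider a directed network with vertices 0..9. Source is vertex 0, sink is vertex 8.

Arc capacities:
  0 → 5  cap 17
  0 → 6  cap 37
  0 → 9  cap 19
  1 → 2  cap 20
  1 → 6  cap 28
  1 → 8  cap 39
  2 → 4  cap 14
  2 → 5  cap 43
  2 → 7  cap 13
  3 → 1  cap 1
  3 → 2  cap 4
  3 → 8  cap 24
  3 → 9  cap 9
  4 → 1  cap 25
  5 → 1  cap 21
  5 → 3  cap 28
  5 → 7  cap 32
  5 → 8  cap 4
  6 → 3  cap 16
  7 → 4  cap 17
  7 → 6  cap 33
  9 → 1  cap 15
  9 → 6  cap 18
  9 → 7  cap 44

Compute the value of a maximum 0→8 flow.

augment #1: 0→5→8 bottleneck 4, total now 4
augment #2: 0→5→1→8 bottleneck 13, total now 17
augment #3: 0→6→3→8 bottleneck 16, total now 33
augment #4: 0→9→1→8 bottleneck 15, total now 48
augment #5: 0→9→7→4→1→8 bottleneck 4, total now 52

Maximum flow value: 52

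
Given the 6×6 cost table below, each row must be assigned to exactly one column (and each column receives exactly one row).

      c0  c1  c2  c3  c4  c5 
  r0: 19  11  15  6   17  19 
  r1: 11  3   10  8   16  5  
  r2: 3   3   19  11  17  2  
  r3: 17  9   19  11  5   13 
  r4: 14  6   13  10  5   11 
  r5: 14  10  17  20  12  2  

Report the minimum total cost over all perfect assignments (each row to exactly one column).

one of 2 optimal assignments: row0→col3 (cost 6), row1→col1 (cost 3), row2→col0 (cost 3), row3→col4 (cost 5), row4→col2 (cost 13), row5→col5 (cost 2)
total = 6 + 3 + 3 + 5 + 13 + 2 = 32

Minimum assignment cost: 32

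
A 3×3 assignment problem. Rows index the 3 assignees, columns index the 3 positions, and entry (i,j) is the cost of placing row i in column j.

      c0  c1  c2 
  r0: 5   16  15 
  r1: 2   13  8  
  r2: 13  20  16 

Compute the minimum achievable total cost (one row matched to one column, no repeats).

Minimum assignment cost: 33

optimal assignment: row0→col0 (cost 5), row1→col2 (cost 8), row2→col1 (cost 20)
total = 5 + 8 + 20 = 33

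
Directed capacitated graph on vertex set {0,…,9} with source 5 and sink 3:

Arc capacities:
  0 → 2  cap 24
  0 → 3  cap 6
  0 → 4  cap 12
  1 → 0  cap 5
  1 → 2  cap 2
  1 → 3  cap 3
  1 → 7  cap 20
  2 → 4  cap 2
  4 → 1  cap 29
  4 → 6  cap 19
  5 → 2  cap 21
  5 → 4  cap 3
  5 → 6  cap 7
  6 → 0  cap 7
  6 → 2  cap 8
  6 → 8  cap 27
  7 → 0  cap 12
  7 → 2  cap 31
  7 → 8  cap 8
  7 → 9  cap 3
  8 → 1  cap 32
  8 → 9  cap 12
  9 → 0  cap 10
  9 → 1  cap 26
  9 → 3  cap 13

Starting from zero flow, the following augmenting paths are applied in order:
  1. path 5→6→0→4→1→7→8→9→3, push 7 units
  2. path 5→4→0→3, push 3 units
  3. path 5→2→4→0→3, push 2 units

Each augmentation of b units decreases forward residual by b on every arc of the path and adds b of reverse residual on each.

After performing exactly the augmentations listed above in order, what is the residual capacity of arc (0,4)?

after path 1 (5→6→0→4→1→7→8→9→3, push 7): res(0,4)=5
after path 2 (5→4→0→3, push 3): res(0,4)=8
after path 3 (5→2→4→0→3, push 2): res(0,4)=10

Residual capacity of (0,4): 10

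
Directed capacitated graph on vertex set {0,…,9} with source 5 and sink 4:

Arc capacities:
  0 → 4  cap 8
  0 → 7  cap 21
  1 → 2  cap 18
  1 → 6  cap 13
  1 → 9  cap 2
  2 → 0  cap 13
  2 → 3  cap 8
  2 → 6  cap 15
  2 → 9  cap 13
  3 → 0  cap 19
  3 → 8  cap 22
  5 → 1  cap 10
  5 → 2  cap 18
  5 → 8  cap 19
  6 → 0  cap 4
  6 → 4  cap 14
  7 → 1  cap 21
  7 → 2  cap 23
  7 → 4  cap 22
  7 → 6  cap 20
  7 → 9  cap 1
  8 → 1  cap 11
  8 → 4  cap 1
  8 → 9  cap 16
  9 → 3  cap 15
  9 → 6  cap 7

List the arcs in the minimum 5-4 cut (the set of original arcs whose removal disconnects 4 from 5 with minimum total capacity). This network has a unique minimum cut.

Min-cut arcs: {(0,4), (0,7), (6,4), (8,4)} (total capacity 44)

augment #1: 5→8→4 push 1
augment #2: 5→1→6→4 push 10
augment #3: 5→2→0→4 push 8
augment #4: 5→2→6→4 push 4
augment #5: 5→2→0→7→4 push 5
augment #6: 5→2→3→0→7→4 push 1
augment #7: 5→8→1→6→0→7→4 push 3
augment #8: 5→8→9→3→0→7→4 push 12
max flow = 44; residual-reachable set from 5 gives S-side
cut edges (S→T): {(0,4), (0,7), (6,4), (8,4)} total cap 44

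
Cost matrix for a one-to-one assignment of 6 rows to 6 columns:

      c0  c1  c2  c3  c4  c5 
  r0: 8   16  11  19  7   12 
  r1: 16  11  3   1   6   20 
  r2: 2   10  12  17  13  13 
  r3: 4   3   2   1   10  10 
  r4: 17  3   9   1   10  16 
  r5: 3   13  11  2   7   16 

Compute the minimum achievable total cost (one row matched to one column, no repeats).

Minimum assignment cost: 27

one of 3 optimal assignments: row0→col4 (cost 7), row1→col2 (cost 3), row2→col0 (cost 2), row3→col5 (cost 10), row4→col1 (cost 3), row5→col3 (cost 2)
total = 7 + 3 + 2 + 10 + 3 + 2 = 27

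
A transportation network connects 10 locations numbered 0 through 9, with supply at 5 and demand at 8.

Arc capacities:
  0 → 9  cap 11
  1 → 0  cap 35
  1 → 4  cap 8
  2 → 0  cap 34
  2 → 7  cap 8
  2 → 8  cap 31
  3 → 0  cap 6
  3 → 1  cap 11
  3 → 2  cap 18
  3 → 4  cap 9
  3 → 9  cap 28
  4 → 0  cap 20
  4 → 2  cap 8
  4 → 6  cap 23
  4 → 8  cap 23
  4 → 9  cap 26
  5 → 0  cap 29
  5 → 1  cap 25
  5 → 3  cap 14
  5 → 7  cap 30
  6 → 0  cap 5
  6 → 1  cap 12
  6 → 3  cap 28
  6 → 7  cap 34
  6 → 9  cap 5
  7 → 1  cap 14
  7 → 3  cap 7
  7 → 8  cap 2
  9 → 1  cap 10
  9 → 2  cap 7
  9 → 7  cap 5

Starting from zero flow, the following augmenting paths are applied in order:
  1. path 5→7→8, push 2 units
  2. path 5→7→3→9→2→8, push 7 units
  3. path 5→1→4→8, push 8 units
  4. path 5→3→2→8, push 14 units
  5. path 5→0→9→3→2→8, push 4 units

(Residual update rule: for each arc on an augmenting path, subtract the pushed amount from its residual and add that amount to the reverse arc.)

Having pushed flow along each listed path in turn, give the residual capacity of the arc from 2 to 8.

after path 1 (5→7→8, push 2): res(2,8)=31
after path 2 (5→7→3→9→2→8, push 7): res(2,8)=24
after path 3 (5→1→4→8, push 8): res(2,8)=24
after path 4 (5→3→2→8, push 14): res(2,8)=10
after path 5 (5→0→9→3→2→8, push 4): res(2,8)=6

Residual capacity of (2,8): 6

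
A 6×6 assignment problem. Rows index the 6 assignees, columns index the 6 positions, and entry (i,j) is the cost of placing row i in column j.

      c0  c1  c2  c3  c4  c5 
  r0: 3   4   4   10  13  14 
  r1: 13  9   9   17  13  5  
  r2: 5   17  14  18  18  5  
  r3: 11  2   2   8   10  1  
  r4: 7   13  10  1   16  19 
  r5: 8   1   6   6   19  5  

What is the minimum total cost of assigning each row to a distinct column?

one of 2 optimal assignments: row0→col0 (cost 3), row1→col4 (cost 13), row2→col5 (cost 5), row3→col2 (cost 2), row4→col3 (cost 1), row5→col1 (cost 1)
total = 3 + 13 + 5 + 2 + 1 + 1 = 25

Minimum assignment cost: 25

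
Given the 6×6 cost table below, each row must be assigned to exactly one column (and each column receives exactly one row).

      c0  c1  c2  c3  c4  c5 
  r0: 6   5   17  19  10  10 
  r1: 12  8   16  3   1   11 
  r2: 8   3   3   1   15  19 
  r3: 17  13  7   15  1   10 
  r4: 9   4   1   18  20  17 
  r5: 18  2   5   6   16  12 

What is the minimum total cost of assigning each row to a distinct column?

optimal assignment: row0→col0 (cost 6), row1→col4 (cost 1), row2→col3 (cost 1), row3→col5 (cost 10), row4→col2 (cost 1), row5→col1 (cost 2)
total = 6 + 1 + 1 + 10 + 1 + 2 = 21

Minimum assignment cost: 21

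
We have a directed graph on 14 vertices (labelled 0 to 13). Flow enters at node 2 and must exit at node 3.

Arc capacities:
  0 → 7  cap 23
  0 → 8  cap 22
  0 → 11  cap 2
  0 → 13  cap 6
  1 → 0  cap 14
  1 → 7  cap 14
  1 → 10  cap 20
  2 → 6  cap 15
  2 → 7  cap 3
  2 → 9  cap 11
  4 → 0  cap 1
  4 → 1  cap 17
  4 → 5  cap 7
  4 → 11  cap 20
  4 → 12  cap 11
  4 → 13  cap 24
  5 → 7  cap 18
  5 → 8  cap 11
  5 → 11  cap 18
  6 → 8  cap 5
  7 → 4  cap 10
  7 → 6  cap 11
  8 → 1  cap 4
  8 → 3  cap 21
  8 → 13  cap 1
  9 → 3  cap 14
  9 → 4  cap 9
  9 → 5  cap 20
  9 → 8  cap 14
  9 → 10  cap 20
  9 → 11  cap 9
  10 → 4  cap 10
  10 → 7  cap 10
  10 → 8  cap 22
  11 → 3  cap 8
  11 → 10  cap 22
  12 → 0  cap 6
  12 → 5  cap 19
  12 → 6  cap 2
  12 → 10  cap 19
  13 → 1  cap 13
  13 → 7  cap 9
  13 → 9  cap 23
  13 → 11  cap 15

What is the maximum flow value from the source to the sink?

Maximum flow value: 19

augment #1: 2→9→3 bottleneck 11, total now 11
augment #2: 2→6→8→3 bottleneck 5, total now 16
augment #3: 2→7→4→11→3 bottleneck 3, total now 19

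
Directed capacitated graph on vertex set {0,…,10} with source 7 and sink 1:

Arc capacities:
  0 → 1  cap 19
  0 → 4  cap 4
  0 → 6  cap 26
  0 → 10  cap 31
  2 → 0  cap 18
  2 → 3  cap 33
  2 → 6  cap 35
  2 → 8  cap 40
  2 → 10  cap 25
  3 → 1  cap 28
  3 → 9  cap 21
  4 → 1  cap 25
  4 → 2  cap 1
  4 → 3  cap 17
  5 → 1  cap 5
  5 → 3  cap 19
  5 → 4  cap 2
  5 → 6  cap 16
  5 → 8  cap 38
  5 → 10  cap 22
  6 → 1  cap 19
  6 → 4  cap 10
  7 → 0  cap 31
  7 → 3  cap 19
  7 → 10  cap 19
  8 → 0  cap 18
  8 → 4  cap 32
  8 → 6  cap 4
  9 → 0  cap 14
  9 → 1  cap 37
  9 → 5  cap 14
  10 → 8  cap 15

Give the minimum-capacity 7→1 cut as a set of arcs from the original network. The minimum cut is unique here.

augment #1: 7→0→1 push 19
augment #2: 7→3→1 push 19
augment #3: 7→0→4→1 push 4
augment #4: 7→0→6→1 push 8
augment #5: 7→10→8→4→1 push 15
max flow = 65; residual-reachable set from 7 gives S-side
cut edges (S→T): {(7,0), (7,3), (10,8)} total cap 65

Min-cut arcs: {(7,0), (7,3), (10,8)} (total capacity 65)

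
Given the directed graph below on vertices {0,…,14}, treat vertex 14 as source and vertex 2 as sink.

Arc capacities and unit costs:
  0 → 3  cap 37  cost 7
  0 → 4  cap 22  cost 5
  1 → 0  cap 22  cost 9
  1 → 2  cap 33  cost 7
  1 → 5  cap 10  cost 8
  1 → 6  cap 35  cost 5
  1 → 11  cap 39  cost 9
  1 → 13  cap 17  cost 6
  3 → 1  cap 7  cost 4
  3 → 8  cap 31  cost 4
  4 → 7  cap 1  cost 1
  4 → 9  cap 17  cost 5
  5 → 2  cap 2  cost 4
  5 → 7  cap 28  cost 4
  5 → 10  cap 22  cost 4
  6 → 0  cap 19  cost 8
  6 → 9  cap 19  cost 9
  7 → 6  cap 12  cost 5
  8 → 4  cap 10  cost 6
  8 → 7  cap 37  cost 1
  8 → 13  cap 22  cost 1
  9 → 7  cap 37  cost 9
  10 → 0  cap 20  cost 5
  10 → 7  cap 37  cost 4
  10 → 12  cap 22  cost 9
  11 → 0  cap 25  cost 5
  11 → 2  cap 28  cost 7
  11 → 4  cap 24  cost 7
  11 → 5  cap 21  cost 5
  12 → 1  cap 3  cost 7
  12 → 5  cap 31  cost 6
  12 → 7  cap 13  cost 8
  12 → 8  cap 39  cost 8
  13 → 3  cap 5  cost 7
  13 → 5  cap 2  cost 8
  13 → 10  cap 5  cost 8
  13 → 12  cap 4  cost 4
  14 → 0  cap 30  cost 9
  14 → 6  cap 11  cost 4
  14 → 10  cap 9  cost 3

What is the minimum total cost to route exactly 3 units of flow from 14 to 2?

shortest-cost path #1: 14→10→12→5→2 push 2 @ unit cost 22 (adds 44)
shortest-cost path #2: 14→10→12→1→2 push 1 @ unit cost 26 (adds 26)
total cost = 70

Minimum cost for 3 units: 70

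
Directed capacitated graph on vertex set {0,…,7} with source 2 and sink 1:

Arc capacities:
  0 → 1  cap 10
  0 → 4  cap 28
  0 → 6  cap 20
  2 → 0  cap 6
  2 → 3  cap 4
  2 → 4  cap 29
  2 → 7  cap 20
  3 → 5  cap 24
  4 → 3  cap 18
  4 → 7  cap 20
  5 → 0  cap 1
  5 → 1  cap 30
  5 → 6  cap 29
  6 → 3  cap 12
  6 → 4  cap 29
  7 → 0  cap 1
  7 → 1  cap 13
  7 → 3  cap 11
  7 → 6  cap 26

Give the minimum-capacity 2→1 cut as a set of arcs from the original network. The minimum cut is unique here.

augment #1: 2→0→1 push 6
augment #2: 2→7→1 push 13
augment #3: 2→3→5→1 push 4
augment #4: 2→7→0→1 push 1
augment #5: 2→4→3→5→1 push 18
augment #6: 2→7→3→5→1 push 2
max flow = 44; residual-reachable set from 2 gives S-side
cut edges (S→T): {(2,0), (3,5), (7,0), (7,1)} total cap 44

Min-cut arcs: {(2,0), (3,5), (7,0), (7,1)} (total capacity 44)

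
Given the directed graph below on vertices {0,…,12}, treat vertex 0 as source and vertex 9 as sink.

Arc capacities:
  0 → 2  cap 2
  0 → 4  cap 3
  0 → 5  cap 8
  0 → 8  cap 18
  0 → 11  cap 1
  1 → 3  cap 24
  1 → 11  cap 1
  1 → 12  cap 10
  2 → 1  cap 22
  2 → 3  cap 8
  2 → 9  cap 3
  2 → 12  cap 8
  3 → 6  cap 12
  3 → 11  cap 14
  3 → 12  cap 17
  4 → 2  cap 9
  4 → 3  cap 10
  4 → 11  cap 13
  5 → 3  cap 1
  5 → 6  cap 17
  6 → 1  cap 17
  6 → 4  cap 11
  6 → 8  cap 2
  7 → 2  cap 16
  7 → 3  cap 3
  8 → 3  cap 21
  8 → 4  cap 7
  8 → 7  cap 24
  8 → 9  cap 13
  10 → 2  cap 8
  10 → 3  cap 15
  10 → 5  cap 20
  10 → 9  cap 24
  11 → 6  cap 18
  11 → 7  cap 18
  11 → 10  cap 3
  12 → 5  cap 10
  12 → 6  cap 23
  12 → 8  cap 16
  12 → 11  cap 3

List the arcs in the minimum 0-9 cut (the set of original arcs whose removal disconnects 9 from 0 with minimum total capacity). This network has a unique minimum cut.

augment #1: 0→2→9 push 2
augment #2: 0→8→9 push 13
augment #3: 0→4→2→9 push 1
augment #4: 0→11→10→9 push 1
augment #5: 0→4→11→10→9 push 2
max flow = 19; residual-reachable set from 0 gives S-side
cut edges (S→T): {(2,9), (8,9), (11,10)} total cap 19

Min-cut arcs: {(2,9), (8,9), (11,10)} (total capacity 19)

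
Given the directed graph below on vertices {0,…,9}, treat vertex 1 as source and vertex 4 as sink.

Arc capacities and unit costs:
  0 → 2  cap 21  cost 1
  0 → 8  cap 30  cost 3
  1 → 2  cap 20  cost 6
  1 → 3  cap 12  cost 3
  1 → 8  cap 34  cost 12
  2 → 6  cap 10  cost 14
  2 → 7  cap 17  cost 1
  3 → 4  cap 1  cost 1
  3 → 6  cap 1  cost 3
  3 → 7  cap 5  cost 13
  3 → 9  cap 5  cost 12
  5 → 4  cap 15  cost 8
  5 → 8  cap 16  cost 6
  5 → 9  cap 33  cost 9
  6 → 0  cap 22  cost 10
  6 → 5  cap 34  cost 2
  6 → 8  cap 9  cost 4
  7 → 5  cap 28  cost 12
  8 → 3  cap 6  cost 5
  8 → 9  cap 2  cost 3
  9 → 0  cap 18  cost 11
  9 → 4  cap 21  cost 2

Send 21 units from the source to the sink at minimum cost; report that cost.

shortest-cost path #1: 1→3→4 push 1 @ unit cost 4 (adds 4)
shortest-cost path #2: 1→3→6→8→9→4 push 1 @ unit cost 15 (adds 15)
shortest-cost path #3: 1→3→9→4 push 5 @ unit cost 17 (adds 85)
shortest-cost path #4: 1→8→9→4 push 1 @ unit cost 17 (adds 17)
shortest-cost path #5: 1→8→6→5→4 push 1 @ unit cost 18 (adds 18)
shortest-cost path #6: 1→2→7→5→4 push 12 @ unit cost 27 (adds 324)
total cost = 463

Minimum cost for 21 units: 463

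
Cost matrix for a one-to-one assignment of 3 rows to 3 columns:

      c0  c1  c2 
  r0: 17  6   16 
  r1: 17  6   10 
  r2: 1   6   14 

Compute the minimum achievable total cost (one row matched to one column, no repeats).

Minimum assignment cost: 17

optimal assignment: row0→col1 (cost 6), row1→col2 (cost 10), row2→col0 (cost 1)
total = 6 + 10 + 1 = 17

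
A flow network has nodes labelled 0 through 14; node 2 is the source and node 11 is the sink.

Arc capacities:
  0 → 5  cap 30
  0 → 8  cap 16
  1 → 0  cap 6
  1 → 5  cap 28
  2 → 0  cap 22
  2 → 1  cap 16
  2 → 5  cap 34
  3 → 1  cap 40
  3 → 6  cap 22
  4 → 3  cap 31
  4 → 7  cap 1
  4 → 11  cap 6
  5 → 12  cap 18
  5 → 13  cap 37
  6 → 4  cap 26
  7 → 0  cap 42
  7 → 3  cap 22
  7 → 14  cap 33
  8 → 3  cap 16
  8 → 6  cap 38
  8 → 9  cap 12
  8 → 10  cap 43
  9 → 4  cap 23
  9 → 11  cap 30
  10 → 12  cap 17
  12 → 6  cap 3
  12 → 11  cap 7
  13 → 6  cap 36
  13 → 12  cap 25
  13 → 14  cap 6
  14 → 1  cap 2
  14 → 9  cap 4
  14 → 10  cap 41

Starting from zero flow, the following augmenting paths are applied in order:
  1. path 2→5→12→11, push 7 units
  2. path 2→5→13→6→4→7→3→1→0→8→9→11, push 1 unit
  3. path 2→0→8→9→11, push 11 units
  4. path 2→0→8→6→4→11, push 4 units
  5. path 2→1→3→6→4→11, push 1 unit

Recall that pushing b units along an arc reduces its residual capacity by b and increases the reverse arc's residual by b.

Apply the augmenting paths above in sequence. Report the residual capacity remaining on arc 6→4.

after path 1 (2→5→12→11, push 7): res(6,4)=26
after path 2 (2→5→13→6→4→7→3→1→0→8→9→11, push 1): res(6,4)=25
after path 3 (2→0→8→9→11, push 11): res(6,4)=25
after path 4 (2→0→8→6→4→11, push 4): res(6,4)=21
after path 5 (2→1→3→6→4→11, push 1): res(6,4)=20

Residual capacity of (6,4): 20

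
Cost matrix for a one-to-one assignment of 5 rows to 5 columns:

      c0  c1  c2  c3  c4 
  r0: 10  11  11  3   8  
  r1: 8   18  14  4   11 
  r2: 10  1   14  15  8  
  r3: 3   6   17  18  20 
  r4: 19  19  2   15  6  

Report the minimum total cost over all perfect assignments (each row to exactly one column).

optimal assignment: row0→col4 (cost 8), row1→col3 (cost 4), row2→col1 (cost 1), row3→col0 (cost 3), row4→col2 (cost 2)
total = 8 + 4 + 1 + 3 + 2 = 18

Minimum assignment cost: 18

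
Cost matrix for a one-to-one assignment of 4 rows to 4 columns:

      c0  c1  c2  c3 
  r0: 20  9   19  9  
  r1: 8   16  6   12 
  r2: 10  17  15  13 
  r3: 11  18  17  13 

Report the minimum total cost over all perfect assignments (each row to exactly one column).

optimal assignment: row0→col1 (cost 9), row1→col2 (cost 6), row2→col0 (cost 10), row3→col3 (cost 13)
total = 9 + 6 + 10 + 13 = 38

Minimum assignment cost: 38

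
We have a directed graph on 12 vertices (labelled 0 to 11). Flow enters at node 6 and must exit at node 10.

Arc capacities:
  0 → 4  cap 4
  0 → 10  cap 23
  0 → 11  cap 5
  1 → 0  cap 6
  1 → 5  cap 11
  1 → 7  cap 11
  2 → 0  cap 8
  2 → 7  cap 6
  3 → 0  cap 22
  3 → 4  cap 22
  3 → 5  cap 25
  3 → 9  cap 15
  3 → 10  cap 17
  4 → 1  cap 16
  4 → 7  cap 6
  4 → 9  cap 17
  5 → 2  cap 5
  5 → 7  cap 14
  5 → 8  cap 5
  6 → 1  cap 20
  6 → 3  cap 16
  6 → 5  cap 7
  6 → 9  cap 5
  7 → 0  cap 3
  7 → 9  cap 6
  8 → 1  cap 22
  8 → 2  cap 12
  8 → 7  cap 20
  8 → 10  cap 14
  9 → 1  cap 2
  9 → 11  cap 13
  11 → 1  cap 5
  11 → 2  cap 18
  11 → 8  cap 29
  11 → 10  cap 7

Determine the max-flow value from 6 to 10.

augment #1: 6→3→10 bottleneck 16, total now 16
augment #2: 6→1→0→10 bottleneck 6, total now 22
augment #3: 6→5→8→10 bottleneck 5, total now 27
augment #4: 6→9→11→10 bottleneck 5, total now 32
augment #5: 6→1→7→0→10 bottleneck 3, total now 35
augment #6: 6→5→2→0→10 bottleneck 2, total now 37
augment #7: 6→1→5→2→0→10 bottleneck 3, total now 40
augment #8: 6→1→7→9→11→10 bottleneck 2, total now 42
augment #9: 6→1→7→9→11→8→10 bottleneck 4, total now 46

Maximum flow value: 46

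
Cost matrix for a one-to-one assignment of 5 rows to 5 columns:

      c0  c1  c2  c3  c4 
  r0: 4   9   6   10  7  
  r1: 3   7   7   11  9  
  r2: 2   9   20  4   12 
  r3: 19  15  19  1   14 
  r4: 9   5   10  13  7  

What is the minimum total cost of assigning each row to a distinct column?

Minimum assignment cost: 22

optimal assignment: row0→col4 (cost 7), row1→col2 (cost 7), row2→col0 (cost 2), row3→col3 (cost 1), row4→col1 (cost 5)
total = 7 + 7 + 2 + 1 + 5 = 22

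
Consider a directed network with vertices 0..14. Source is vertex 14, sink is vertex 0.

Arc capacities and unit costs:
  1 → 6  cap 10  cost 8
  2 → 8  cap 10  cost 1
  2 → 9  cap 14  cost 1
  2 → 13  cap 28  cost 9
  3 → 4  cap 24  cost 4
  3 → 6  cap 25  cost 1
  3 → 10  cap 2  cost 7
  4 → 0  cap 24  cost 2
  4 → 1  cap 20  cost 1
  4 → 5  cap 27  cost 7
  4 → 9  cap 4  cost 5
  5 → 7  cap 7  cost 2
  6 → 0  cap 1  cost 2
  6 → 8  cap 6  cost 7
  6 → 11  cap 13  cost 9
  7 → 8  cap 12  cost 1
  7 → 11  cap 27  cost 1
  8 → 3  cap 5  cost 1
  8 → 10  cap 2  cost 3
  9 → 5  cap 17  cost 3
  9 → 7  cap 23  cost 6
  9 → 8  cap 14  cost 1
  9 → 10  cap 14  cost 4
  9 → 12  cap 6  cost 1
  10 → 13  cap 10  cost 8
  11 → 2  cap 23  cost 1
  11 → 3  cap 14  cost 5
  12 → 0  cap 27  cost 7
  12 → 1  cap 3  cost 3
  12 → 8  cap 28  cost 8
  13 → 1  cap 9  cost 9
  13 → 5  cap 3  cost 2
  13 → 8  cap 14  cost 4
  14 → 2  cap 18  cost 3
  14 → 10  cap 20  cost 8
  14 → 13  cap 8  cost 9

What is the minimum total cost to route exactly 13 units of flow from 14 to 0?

shortest-cost path #1: 14→2→8→3→6→0 push 1 @ unit cost 8 (adds 8)
shortest-cost path #2: 14→2→8→3→4→0 push 4 @ unit cost 11 (adds 44)
shortest-cost path #3: 14→2→9→12→0 push 6 @ unit cost 12 (adds 72)
shortest-cost path #4: 14→2→9→5→7→11→3→4→0 push 2 @ unit cost 21 (adds 42)
total cost = 166

Minimum cost for 13 units: 166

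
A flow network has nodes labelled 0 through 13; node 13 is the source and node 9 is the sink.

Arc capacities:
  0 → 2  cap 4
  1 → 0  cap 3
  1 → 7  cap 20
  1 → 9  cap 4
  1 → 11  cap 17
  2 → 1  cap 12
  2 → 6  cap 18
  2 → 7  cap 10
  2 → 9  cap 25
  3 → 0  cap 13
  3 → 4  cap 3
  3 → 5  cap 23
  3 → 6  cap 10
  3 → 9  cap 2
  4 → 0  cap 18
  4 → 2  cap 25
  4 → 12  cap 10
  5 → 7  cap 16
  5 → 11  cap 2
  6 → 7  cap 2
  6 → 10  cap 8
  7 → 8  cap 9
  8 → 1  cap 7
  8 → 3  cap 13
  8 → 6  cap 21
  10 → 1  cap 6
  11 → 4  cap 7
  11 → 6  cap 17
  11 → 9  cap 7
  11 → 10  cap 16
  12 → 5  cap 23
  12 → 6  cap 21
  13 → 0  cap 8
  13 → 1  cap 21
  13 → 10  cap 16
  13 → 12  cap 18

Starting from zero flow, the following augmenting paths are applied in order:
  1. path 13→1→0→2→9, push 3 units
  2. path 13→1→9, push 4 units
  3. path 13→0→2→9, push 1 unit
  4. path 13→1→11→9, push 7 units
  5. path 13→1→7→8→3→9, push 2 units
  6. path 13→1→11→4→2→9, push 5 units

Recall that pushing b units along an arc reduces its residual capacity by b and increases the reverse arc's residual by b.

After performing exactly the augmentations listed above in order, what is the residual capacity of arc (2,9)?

after path 1 (13→1→0→2→9, push 3): res(2,9)=22
after path 2 (13→1→9, push 4): res(2,9)=22
after path 3 (13→0→2→9, push 1): res(2,9)=21
after path 4 (13→1→11→9, push 7): res(2,9)=21
after path 5 (13→1→7→8→3→9, push 2): res(2,9)=21
after path 6 (13→1→11→4→2→9, push 5): res(2,9)=16

Residual capacity of (2,9): 16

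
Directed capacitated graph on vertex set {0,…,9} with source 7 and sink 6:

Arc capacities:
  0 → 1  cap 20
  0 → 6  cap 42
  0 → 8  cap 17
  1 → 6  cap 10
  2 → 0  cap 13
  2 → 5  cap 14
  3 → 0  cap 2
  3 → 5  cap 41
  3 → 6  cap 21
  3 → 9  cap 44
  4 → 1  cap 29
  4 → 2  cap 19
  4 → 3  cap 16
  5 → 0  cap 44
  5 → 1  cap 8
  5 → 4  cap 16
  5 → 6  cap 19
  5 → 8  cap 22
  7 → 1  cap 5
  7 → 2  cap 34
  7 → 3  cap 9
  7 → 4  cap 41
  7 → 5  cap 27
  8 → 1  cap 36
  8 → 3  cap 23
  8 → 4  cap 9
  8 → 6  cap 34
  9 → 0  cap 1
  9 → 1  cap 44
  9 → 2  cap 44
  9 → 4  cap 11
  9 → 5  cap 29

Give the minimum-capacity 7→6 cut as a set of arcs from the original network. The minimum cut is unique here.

augment #1: 7→1→6 push 5
augment #2: 7→3→6 push 9
augment #3: 7→5→6 push 19
augment #4: 7→2→0→6 push 13
augment #5: 7→4→1→6 push 5
augment #6: 7→4→3→6 push 12
augment #7: 7→5→0→6 push 8
augment #8: 7→2→5→0→6 push 14
augment #9: 7→4→3→0→6 push 2
augment #10: 7→4→3→5→0→6 push 2
max flow = 89; residual-reachable set from 7 gives S-side
cut edges (S→T): {(1,6), (2,0), (2,5), (4,3), (7,3), (7,5)} total cap 89

Min-cut arcs: {(1,6), (2,0), (2,5), (4,3), (7,3), (7,5)} (total capacity 89)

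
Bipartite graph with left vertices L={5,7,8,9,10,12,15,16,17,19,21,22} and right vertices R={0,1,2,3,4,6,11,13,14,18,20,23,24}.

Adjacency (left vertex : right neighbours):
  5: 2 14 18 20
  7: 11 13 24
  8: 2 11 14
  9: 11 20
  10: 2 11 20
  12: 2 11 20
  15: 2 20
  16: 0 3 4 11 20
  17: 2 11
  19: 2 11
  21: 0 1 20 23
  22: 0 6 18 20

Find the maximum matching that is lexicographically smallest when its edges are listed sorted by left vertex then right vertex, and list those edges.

Lex-smallest maximum matching: {(5,18), (7,13), (8,14), (9,11), (10,2), (12,20), (16,0), (21,1), (22,6)}

|M| = 9 (so the lex-smallest maximum matching has 9 edges)
process left vertices in ascending order; for each, take the smallest-labelled available neighbour that still permits 9 edges overall, or leave it unmatched if none does
lex-smallest matching: {5-18, 7-13, 8-14, 9-11, 10-2, 12-20, 16-0, 21-1, 22-6}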